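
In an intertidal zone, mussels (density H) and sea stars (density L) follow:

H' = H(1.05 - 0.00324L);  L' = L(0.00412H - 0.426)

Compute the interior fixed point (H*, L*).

Set dL/dt = 0 with L > 0: 0.00412H - 0.426 = 0, so H* = 0.426/0.00412 = 103.
Set dH/dt = 0 with H > 0: 1.05 - 0.00324L = 0, so L* = 1.05/0.00324 = 324.

H* ≈ 103, L* ≈ 324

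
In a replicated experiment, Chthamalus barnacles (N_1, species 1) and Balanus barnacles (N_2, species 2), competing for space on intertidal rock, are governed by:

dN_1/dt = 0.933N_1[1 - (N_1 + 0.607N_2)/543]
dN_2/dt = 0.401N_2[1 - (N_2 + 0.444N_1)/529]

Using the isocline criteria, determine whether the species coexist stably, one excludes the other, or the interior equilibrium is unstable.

Compare the nullcline intercepts: K1/α12 = 543/0.607 = 895 > K2 = 529; K2/α21 = 529/0.444 = 1190 > K1 = 543.
Since both inequalities hold, each species can invade when rare, so the interior equilibrium is stable.

stable coexistence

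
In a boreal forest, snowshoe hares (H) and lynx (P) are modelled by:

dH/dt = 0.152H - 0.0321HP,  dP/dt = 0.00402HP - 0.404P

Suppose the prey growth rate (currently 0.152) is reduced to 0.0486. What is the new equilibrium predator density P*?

P* ≈ 1.51

At the interior fixed point, setting dH/dt = 0 with H > 0 fixes P* = (prey growth rate)/(HP coefficient) — independent of the other coefficients.
With the change, P* = 0.0486/0.0321 = 1.51; it falls from 4.74.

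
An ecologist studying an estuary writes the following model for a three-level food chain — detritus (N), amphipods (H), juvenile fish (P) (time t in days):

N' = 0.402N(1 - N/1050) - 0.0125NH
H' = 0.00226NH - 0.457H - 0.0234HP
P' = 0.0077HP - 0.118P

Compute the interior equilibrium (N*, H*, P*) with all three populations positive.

From dP/dt = 0: 0.0077H* = 0.118, so H* = 15.3.
From dN/dt = 0: 0.402(1 - N*/1050) = 0.0125·15.3, giving N* = 1050·(1 - 0.477) = 550.
From dH/dt = 0: 0.00226·550 - 0.457 = 0.0234P*, so P* = 0.785/0.0234 = 33.6.

N* ≈ 550, H* ≈ 15.3, P* ≈ 33.6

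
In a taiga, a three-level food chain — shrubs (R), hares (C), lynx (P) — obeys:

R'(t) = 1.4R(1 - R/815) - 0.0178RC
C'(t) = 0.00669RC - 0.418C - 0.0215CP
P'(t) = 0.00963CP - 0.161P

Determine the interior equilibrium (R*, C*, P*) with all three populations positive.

From dP/dt = 0: 0.00963C* = 0.161, so C* = 16.7.
From dR/dt = 0: 1.4(1 - R*/815) = 0.0178·16.7, giving R* = 815·(1 - 0.213) = 642.
From dC/dt = 0: 0.00669·642 - 0.418 = 0.0215P*, so P* = 3.88/0.0215 = 180.

R* ≈ 642, C* ≈ 16.7, P* ≈ 180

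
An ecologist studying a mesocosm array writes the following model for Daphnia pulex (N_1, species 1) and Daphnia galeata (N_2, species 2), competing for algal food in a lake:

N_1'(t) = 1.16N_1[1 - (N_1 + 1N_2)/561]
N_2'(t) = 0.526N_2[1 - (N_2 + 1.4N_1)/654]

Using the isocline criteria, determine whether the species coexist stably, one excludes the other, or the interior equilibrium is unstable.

unstable coexistence (outcome depends on initial conditions)

Compare the nullcline intercepts: K1/α12 = 561/1 = 561 < K2 = 654; K2/α21 = 654/1.4 = 467 < K1 = 561.
Since both are reversed, neither can invade when rare; the interior point is a saddle.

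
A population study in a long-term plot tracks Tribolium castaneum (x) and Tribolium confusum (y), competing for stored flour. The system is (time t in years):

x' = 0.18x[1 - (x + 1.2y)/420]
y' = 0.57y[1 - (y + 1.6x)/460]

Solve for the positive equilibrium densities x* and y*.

Setting both brackets to zero gives the nullclines x + 1.2y = 420 and 1.6x + y = 460.
Substituting y = 460 - 1.6x into the first: x(1 - 1.2·1.6) = 420 - 1.2·460.
So x* = -132/-0.92 = 143, and then y* = 460 - 1.6·143 = 230.

x* ≈ 143, y* ≈ 230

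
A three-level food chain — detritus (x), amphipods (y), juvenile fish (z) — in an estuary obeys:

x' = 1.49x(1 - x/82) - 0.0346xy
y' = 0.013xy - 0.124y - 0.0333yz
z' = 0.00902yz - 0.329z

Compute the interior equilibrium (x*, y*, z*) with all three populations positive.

From dz/dt = 0: 0.00902y* = 0.329, so y* = 36.5.
From dx/dt = 0: 1.49(1 - x*/82) = 0.0346·36.5, giving x* = 82·(1 - 0.847) = 12.5.
From dy/dt = 0: 0.013·12.5 - 0.124 = 0.0333z*, so z* = 0.0391/0.0333 = 1.17.

x* ≈ 12.5, y* ≈ 36.5, z* ≈ 1.17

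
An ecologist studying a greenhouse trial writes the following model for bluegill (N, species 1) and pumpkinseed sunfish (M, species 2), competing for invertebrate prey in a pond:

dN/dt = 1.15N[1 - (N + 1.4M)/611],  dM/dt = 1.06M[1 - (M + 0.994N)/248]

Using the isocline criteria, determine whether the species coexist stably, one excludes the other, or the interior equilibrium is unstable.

species 1 excludes species 2

Compare the nullcline intercepts: K1/α12 = 611/1.4 = 436 > K2 = 248; K2/α21 = 248/0.994 = 249 < K1 = 611.
Since the inequalities point opposite ways, species 1 can invade but species 2 cannot.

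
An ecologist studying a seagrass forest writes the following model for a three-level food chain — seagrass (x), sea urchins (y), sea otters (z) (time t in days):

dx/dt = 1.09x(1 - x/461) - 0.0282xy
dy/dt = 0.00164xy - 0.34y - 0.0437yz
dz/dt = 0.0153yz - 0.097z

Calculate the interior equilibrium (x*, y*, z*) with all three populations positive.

From dz/dt = 0: 0.0153y* = 0.097, so y* = 6.34.
From dx/dt = 0: 1.09(1 - x*/461) = 0.0282·6.34, giving x* = 461·(1 - 0.164) = 385.
From dy/dt = 0: 0.00164·385 - 0.34 = 0.0437z*, so z* = 0.292/0.0437 = 6.68.

x* ≈ 385, y* ≈ 6.34, z* ≈ 6.68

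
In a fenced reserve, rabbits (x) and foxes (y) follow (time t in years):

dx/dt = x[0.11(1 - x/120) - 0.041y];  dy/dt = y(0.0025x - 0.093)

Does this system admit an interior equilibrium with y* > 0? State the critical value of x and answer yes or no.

The predator equation gives dy/dt > 0 only when x > 0.093/0.0025 = 37.2.
Without the predator, x → K = 120. Since 120 > 37.2, the predator can invade and persist.

Threshold x = 37.2; K > 37.2, so yes, the predator persists.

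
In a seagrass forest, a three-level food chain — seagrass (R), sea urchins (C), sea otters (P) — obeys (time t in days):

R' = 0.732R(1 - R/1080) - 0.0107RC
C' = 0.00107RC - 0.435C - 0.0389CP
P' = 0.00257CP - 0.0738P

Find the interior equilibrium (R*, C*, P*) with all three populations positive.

From dP/dt = 0: 0.00257C* = 0.0738, so C* = 28.7.
From dR/dt = 0: 0.732(1 - R*/1080) = 0.0107·28.7, giving R* = 1080·(1 - 0.42) = 627.
From dC/dt = 0: 0.00107·627 - 0.435 = 0.0389P*, so P* = 0.236/0.0389 = 6.05.

R* ≈ 627, C* ≈ 28.7, P* ≈ 6.05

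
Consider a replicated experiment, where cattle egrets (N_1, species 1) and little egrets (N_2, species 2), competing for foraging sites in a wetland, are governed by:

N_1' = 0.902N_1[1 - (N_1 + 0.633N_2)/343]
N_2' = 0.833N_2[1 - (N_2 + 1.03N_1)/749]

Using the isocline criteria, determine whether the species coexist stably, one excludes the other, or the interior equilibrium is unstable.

Compare the nullcline intercepts: K1/α12 = 343/0.633 = 542 < K2 = 749; K2/α21 = 749/1.03 = 727 > K1 = 343.
Since the inequalities point opposite ways, species 2 can invade but species 1 cannot.

species 2 excludes species 1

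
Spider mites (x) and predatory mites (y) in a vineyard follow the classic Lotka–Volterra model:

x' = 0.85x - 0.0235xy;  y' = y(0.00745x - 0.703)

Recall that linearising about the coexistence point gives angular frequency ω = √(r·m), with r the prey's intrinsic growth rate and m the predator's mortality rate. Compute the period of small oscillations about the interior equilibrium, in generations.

Here r = 0.85 and m = 0.703, so r·m = 0.598.
ω = √0.598 = 0.773 per generation, hence T = 2π/ω ≈ 8.13 generations.

T ≈ 8.13 generations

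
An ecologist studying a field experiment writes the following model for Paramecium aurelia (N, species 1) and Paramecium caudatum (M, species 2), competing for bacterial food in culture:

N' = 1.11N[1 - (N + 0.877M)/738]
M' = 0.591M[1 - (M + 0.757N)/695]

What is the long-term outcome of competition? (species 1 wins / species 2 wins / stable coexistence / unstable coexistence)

Compare the nullcline intercepts: K1/α12 = 738/0.877 = 842 > K2 = 695; K2/α21 = 695/0.757 = 918 > K1 = 738.
Since both inequalities hold, each species can invade when rare, so the interior equilibrium is stable.

stable coexistence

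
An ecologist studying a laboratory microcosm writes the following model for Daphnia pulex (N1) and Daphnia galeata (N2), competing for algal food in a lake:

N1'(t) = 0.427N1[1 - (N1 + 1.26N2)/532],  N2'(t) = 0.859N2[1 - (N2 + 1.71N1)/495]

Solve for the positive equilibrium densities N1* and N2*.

Setting both brackets to zero gives the nullclines N1 + 1.26N2 = 532 and 1.71N1 + N2 = 495.
Substituting N2 = 495 - 1.71N1 into the first: N1(1 - 1.26·1.71) = 532 - 1.26·495.
So N1* = -91.7/-1.15 = 79.4, and then N2* = 495 - 1.71·79.4 = 359.

N1* ≈ 79.4, N2* ≈ 359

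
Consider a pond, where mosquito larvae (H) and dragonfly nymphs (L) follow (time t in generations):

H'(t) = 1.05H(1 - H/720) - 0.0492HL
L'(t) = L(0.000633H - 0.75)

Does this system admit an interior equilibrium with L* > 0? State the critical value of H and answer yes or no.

Threshold H = 1180; K < 1180, so no, the predator goes extinct.

The predator equation gives dL/dt > 0 only when H > 0.75/0.000633 = 1180.
Without the predator, H → K = 720. Since 720 < 1180, the predator cannot invade.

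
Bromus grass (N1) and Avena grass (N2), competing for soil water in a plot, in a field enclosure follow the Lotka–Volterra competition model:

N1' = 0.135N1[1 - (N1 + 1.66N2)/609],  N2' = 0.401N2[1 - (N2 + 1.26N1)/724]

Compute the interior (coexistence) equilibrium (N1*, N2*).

N1* ≈ 543, N2* ≈ 39.7

Setting both brackets to zero gives the nullclines N1 + 1.66N2 = 609 and 1.26N1 + N2 = 724.
Substituting N2 = 724 - 1.26N1 into the first: N1(1 - 1.66·1.26) = 609 - 1.66·724.
So N1* = -593/-1.09 = 543, and then N2* = 724 - 1.26·543 = 39.7.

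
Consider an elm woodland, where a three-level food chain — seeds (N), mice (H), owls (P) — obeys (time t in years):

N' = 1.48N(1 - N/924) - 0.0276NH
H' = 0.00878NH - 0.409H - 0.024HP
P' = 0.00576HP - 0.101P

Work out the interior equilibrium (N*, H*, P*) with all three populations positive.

N* ≈ 622, H* ≈ 17.5, P* ≈ 210

From dP/dt = 0: 0.00576H* = 0.101, so H* = 17.5.
From dN/dt = 0: 1.48(1 - N*/924) = 0.0276·17.5, giving N* = 924·(1 - 0.327) = 622.
From dH/dt = 0: 0.00878·622 - 0.409 = 0.024P*, so P* = 5.05/0.024 = 210.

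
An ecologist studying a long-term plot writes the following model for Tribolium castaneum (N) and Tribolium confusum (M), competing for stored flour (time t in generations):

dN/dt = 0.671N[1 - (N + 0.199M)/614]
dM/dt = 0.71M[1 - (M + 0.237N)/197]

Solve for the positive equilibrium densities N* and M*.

Setting both brackets to zero gives the nullclines N + 0.199M = 614 and 0.237N + M = 197.
Substituting M = 197 - 0.237N into the first: N(1 - 0.199·0.237) = 614 - 0.199·197.
So N* = 575/0.953 = 603, and then M* = 197 - 0.237·603 = 54.

N* ≈ 603, M* ≈ 54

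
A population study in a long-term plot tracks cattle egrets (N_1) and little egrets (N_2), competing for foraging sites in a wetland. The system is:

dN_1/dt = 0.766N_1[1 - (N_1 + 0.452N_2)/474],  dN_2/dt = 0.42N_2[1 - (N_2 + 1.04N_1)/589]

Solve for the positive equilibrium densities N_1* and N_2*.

N_1* ≈ 392, N_2* ≈ 181

Setting both brackets to zero gives the nullclines N_1 + 0.452N_2 = 474 and 1.04N_1 + N_2 = 589.
Substituting N_2 = 589 - 1.04N_1 into the first: N_1(1 - 0.452·1.04) = 474 - 0.452·589.
So N_1* = 208/0.53 = 392, and then N_2* = 589 - 1.04·392 = 181.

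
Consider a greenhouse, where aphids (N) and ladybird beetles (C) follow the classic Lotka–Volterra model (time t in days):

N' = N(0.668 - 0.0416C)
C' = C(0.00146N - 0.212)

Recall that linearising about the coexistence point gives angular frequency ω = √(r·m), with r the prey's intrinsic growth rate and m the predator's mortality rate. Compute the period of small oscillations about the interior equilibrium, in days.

Here r = 0.668 and m = 0.212, so r·m = 0.142.
ω = √0.142 = 0.376 per day, hence T = 2π/ω ≈ 16.7 days.

T ≈ 16.7 days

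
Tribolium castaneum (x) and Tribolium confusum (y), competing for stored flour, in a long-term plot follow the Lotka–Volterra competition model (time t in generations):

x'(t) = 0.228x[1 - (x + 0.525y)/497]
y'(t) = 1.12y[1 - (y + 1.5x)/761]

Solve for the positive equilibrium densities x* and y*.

Setting both brackets to zero gives the nullclines x + 0.525y = 497 and 1.5x + y = 761.
Substituting y = 761 - 1.5x into the first: x(1 - 0.525·1.5) = 497 - 0.525·761.
So x* = 97.5/0.212 = 459, and then y* = 761 - 1.5·459 = 72.9.

x* ≈ 459, y* ≈ 72.9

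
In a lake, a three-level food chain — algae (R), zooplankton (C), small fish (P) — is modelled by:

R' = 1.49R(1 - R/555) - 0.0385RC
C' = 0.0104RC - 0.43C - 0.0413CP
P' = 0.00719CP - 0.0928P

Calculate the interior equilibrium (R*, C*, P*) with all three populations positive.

From dP/dt = 0: 0.00719C* = 0.0928, so C* = 12.9.
From dR/dt = 0: 1.49(1 - R*/555) = 0.0385·12.9, giving R* = 555·(1 - 0.333) = 370.
From dC/dt = 0: 0.0104·370 - 0.43 = 0.0413P*, so P* = 3.42/0.0413 = 82.7.

R* ≈ 370, C* ≈ 12.9, P* ≈ 82.7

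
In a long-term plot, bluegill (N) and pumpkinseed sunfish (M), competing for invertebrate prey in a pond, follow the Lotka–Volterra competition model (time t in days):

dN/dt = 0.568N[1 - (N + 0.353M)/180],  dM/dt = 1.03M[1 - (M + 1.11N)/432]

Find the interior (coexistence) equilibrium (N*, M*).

N* ≈ 45.2, M* ≈ 382

Setting both brackets to zero gives the nullclines N + 0.353M = 180 and 1.11N + M = 432.
Substituting M = 432 - 1.11N into the first: N(1 - 0.353·1.11) = 180 - 0.353·432.
So N* = 27.5/0.608 = 45.2, and then M* = 432 - 1.11·45.2 = 382.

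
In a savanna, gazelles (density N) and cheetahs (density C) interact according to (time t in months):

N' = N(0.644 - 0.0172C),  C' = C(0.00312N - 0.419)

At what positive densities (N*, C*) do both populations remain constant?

N* ≈ 134, C* ≈ 37.4

Set dC/dt = 0 with C > 0: 0.00312N - 0.419 = 0, so N* = 0.419/0.00312 = 134.
Set dN/dt = 0 with N > 0: 0.644 - 0.0172C = 0, so C* = 0.644/0.0172 = 37.4.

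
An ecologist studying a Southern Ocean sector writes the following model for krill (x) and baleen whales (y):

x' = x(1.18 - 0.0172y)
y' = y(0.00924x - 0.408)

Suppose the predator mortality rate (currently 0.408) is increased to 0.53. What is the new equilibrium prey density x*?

At the interior fixed point, setting dy/dt = 0 with y > 0 fixes x* = (predator death rate)/(xy coefficient) — independent of the other coefficients.
With the change, x* = 0.53/0.00924 = 57.4; it rises from 44.2.

x* ≈ 57.4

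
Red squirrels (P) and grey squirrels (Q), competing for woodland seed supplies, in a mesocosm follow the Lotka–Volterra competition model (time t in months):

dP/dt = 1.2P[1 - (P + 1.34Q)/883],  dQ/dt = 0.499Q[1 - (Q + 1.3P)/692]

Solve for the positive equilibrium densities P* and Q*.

Setting both brackets to zero gives the nullclines P + 1.34Q = 883 and 1.3P + Q = 692.
Substituting Q = 692 - 1.3P into the first: P(1 - 1.34·1.3) = 883 - 1.34·692.
So P* = -44.3/-0.742 = 59.7, and then Q* = 692 - 1.3·59.7 = 614.

P* ≈ 59.7, Q* ≈ 614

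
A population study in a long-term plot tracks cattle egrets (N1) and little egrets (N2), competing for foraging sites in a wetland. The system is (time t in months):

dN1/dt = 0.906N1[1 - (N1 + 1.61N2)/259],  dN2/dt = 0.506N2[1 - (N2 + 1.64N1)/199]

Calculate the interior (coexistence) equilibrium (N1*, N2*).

Setting both brackets to zero gives the nullclines N1 + 1.61N2 = 259 and 1.64N1 + N2 = 199.
Substituting N2 = 199 - 1.64N1 into the first: N1(1 - 1.61·1.64) = 259 - 1.61·199.
So N1* = -61.4/-1.64 = 37.4, and then N2* = 199 - 1.64·37.4 = 138.

N1* ≈ 37.4, N2* ≈ 138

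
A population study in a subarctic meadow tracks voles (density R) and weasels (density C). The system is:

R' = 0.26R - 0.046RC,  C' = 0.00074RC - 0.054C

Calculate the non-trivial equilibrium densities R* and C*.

R* ≈ 73, C* ≈ 5.65

Set dC/dt = 0 with C > 0: 0.00074R - 0.054 = 0, so R* = 0.054/0.00074 = 73.
Set dR/dt = 0 with R > 0: 0.26 - 0.046C = 0, so C* = 0.26/0.046 = 5.65.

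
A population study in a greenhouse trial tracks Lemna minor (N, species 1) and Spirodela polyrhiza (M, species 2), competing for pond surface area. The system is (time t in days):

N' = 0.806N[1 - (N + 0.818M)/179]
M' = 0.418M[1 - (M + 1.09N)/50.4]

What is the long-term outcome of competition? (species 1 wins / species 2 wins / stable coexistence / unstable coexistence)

Compare the nullcline intercepts: K1/α12 = 179/0.818 = 219 > K2 = 50.4; K2/α21 = 50.4/1.09 = 46.2 < K1 = 179.
Since the inequalities point opposite ways, species 1 can invade but species 2 cannot.

species 1 excludes species 2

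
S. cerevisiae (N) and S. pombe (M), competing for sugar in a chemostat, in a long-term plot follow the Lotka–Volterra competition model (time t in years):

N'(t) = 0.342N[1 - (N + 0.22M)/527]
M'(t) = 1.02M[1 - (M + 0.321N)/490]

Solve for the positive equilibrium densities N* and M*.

N* ≈ 451, M* ≈ 345

Setting both brackets to zero gives the nullclines N + 0.22M = 527 and 0.321N + M = 490.
Substituting M = 490 - 0.321N into the first: N(1 - 0.22·0.321) = 527 - 0.22·490.
So N* = 419/0.929 = 451, and then M* = 490 - 0.321·451 = 345.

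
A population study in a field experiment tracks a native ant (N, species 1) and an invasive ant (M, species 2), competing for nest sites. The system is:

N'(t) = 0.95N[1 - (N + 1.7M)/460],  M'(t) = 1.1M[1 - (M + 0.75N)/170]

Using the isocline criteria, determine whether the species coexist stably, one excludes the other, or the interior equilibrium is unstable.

Compare the nullcline intercepts: K1/α12 = 460/1.7 = 271 > K2 = 170; K2/α21 = 170/0.75 = 227 < K1 = 460.
Since the inequalities point opposite ways, species 1 can invade but species 2 cannot.

species 1 excludes species 2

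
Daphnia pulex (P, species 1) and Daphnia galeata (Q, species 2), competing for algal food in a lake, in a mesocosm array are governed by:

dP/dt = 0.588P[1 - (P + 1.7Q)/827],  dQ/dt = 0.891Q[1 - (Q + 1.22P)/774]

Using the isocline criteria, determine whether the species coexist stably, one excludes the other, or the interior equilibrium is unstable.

Compare the nullcline intercepts: K1/α12 = 827/1.7 = 486 < K2 = 774; K2/α21 = 774/1.22 = 634 < K1 = 827.
Since both are reversed, neither can invade when rare; the interior point is a saddle.

unstable coexistence (outcome depends on initial conditions)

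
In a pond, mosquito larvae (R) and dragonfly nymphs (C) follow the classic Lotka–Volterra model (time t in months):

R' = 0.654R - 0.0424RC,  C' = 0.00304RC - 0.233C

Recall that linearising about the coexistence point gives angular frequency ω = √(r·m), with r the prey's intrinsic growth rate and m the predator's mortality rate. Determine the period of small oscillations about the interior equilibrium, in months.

T ≈ 16.1 months

Here r = 0.654 and m = 0.233, so r·m = 0.152.
ω = √0.152 = 0.39 per month, hence T = 2π/ω ≈ 16.1 months.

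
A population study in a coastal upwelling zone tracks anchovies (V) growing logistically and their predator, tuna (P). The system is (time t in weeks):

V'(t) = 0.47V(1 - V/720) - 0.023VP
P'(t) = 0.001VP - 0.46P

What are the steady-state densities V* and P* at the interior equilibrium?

From dP/dt = 0 with P > 0: 0.001V* = 0.46, so V* = 460.
Substitute into dV/dt = 0: 0.47(1 - 460/720) = 0.023P*.
The bracket is 0.361, giving P* = 0.17/0.023 = 7.38.

V* ≈ 460, P* ≈ 7.38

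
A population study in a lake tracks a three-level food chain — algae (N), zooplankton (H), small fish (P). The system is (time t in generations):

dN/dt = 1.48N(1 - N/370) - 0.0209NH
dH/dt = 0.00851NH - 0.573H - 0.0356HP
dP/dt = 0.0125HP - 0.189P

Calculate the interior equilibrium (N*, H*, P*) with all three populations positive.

N* ≈ 291, H* ≈ 15.1, P* ≈ 53.5

From dP/dt = 0: 0.0125H* = 0.189, so H* = 15.1.
From dN/dt = 0: 1.48(1 - N*/370) = 0.0209·15.1, giving N* = 370·(1 - 0.214) = 291.
From dH/dt = 0: 0.00851·291 - 0.573 = 0.0356P*, so P* = 1.9/0.0356 = 53.5.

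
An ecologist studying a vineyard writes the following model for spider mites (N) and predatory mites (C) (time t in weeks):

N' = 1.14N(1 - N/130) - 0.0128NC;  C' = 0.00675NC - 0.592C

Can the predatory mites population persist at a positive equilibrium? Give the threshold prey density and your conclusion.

The predator equation gives dC/dt > 0 only when N > 0.592/0.00675 = 87.7.
Without the predator, N → K = 130. Since 130 > 87.7, the predator can invade and persist.

Threshold N = 87.7; K > 87.7, so yes, the predator persists.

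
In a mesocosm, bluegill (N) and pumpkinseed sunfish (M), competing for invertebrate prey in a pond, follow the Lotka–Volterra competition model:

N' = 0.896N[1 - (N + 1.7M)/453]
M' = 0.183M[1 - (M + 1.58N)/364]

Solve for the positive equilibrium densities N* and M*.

N* ≈ 98.3, M* ≈ 209

Setting both brackets to zero gives the nullclines N + 1.7M = 453 and 1.58N + M = 364.
Substituting M = 364 - 1.58N into the first: N(1 - 1.7·1.58) = 453 - 1.7·364.
So N* = -166/-1.69 = 98.3, and then M* = 364 - 1.58·98.3 = 209.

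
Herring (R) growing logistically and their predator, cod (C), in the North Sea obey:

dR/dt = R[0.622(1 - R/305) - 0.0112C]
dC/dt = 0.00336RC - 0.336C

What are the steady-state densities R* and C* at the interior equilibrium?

R* ≈ 100, C* ≈ 37.3

From dC/dt = 0 with C > 0: 0.00336R* = 0.336, so R* = 100.
Substitute into dR/dt = 0: 0.622(1 - 100/305) = 0.0112C*.
The bracket is 0.672, giving C* = 0.418/0.0112 = 37.3.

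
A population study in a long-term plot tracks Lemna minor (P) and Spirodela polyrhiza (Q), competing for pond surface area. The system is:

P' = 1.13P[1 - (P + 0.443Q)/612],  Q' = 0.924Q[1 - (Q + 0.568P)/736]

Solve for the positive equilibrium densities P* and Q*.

Setting both brackets to zero gives the nullclines P + 0.443Q = 612 and 0.568P + Q = 736.
Substituting Q = 736 - 0.568P into the first: P(1 - 0.443·0.568) = 612 - 0.443·736.
So P* = 286/0.748 = 382, and then Q* = 736 - 0.568·382 = 519.

P* ≈ 382, Q* ≈ 519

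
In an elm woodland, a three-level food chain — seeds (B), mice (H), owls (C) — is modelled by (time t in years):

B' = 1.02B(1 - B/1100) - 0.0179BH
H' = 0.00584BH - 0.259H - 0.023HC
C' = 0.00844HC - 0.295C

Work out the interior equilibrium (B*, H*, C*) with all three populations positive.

B* ≈ 425, H* ≈ 35, C* ≈ 96.7

From dC/dt = 0: 0.00844H* = 0.295, so H* = 35.
From dB/dt = 0: 1.02(1 - B*/1100) = 0.0179·35, giving B* = 1100·(1 - 0.613) = 425.
From dH/dt = 0: 0.00584·425 - 0.259 = 0.023C*, so C* = 2.22/0.023 = 96.7.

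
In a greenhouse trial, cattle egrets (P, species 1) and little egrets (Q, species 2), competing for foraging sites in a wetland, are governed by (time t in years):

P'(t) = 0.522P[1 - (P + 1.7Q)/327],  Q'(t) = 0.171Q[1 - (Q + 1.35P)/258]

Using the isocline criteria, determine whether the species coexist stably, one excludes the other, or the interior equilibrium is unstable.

Compare the nullcline intercepts: K1/α12 = 327/1.7 = 192 < K2 = 258; K2/α21 = 258/1.35 = 191 < K1 = 327.
Since both are reversed, neither can invade when rare; the interior point is a saddle.

unstable coexistence (outcome depends on initial conditions)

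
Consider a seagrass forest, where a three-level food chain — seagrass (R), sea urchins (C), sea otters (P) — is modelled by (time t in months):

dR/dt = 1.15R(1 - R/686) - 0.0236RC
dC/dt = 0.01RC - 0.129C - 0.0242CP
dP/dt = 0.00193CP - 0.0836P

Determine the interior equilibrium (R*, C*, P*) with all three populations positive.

From dP/dt = 0: 0.00193C* = 0.0836, so C* = 43.3.
From dR/dt = 0: 1.15(1 - R*/686) = 0.0236·43.3, giving R* = 686·(1 - 0.889) = 76.2.
From dC/dt = 0: 0.01·76.2 - 0.129 = 0.0242P*, so P* = 0.633/0.0242 = 26.2.

R* ≈ 76.2, C* ≈ 43.3, P* ≈ 26.2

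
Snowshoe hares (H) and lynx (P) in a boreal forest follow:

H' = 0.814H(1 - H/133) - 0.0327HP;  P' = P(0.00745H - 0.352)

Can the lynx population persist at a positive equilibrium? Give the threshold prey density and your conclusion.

The predator equation gives dP/dt > 0 only when H > 0.352/0.00745 = 47.2.
Without the predator, H → K = 133. Since 133 > 47.2, the predator can invade and persist.

Threshold H = 47.2; K > 47.2, so yes, the predator persists.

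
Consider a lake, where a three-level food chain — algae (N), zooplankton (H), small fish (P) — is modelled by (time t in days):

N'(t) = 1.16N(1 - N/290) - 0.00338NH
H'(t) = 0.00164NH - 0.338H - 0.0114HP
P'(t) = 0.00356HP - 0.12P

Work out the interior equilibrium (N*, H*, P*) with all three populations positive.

N* ≈ 262, H* ≈ 33.7, P* ≈ 7.97

From dP/dt = 0: 0.00356H* = 0.12, so H* = 33.7.
From dN/dt = 0: 1.16(1 - N*/290) = 0.00338·33.7, giving N* = 290·(1 - 0.0982) = 262.
From dH/dt = 0: 0.00164·262 - 0.338 = 0.0114P*, so P* = 0.0909/0.0114 = 7.97.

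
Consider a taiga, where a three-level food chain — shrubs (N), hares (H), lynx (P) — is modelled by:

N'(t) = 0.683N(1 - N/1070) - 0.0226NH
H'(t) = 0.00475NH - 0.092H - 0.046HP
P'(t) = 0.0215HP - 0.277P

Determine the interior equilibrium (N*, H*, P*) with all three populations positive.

N* ≈ 614, H* ≈ 12.9, P* ≈ 61.4

From dP/dt = 0: 0.0215H* = 0.277, so H* = 12.9.
From dN/dt = 0: 0.683(1 - N*/1070) = 0.0226·12.9, giving N* = 1070·(1 - 0.426) = 614.
From dH/dt = 0: 0.00475·614 - 0.092 = 0.046P*, so P* = 2.82/0.046 = 61.4.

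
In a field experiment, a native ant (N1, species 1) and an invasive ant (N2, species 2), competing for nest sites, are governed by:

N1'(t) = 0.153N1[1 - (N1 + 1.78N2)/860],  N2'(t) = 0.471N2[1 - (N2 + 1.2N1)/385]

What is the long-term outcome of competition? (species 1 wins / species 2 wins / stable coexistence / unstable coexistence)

Compare the nullcline intercepts: K1/α12 = 860/1.78 = 483 > K2 = 385; K2/α21 = 385/1.2 = 321 < K1 = 860.
Since the inequalities point opposite ways, species 1 can invade but species 2 cannot.

species 1 excludes species 2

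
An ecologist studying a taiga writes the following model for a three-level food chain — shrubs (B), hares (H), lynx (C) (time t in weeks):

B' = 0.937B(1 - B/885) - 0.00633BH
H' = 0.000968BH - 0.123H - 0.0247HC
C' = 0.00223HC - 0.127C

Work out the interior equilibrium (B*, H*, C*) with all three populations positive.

From dC/dt = 0: 0.00223H* = 0.127, so H* = 57.
From dB/dt = 0: 0.937(1 - B*/885) = 0.00633·57, giving B* = 885·(1 - 0.385) = 545.
From dH/dt = 0: 0.000968·545 - 0.123 = 0.0247C*, so C* = 0.404/0.0247 = 16.4.

B* ≈ 545, H* ≈ 57, C* ≈ 16.4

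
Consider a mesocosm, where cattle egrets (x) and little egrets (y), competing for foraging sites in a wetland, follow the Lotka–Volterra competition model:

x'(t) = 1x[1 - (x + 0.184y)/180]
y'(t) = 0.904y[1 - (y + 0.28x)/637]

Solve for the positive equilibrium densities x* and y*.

x* ≈ 66.2, y* ≈ 618

Setting both brackets to zero gives the nullclines x + 0.184y = 180 and 0.28x + y = 637.
Substituting y = 637 - 0.28x into the first: x(1 - 0.184·0.28) = 180 - 0.184·637.
So x* = 62.8/0.948 = 66.2, and then y* = 637 - 0.28·66.2 = 618.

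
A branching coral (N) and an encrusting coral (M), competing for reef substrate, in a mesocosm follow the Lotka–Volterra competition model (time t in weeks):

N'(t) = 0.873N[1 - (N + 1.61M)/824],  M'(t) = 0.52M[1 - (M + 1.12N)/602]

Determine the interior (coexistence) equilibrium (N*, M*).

N* ≈ 181, M* ≈ 400

Setting both brackets to zero gives the nullclines N + 1.61M = 824 and 1.12N + M = 602.
Substituting M = 602 - 1.12N into the first: N(1 - 1.61·1.12) = 824 - 1.61·602.
So N* = -145/-0.803 = 181, and then M* = 602 - 1.12·181 = 400.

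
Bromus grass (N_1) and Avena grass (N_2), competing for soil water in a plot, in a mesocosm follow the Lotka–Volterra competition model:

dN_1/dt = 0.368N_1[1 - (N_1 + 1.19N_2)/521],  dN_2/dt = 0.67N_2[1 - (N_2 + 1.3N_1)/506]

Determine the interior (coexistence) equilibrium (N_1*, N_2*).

Setting both brackets to zero gives the nullclines N_1 + 1.19N_2 = 521 and 1.3N_1 + N_2 = 506.
Substituting N_2 = 506 - 1.3N_1 into the first: N_1(1 - 1.19·1.3) = 521 - 1.19·506.
So N_1* = -81.1/-0.547 = 148, and then N_2* = 506 - 1.3·148 = 313.

N_1* ≈ 148, N_2* ≈ 313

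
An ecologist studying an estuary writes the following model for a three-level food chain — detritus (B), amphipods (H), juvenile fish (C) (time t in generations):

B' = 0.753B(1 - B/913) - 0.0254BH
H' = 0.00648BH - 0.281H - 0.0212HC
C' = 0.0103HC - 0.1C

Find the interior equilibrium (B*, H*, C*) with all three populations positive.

From dC/dt = 0: 0.0103H* = 0.1, so H* = 9.71.
From dB/dt = 0: 0.753(1 - B*/913) = 0.0254·9.71, giving B* = 913·(1 - 0.327) = 614.
From dH/dt = 0: 0.00648·614 - 0.281 = 0.0212C*, so C* = 3.7/0.0212 = 174.

B* ≈ 614, H* ≈ 9.71, C* ≈ 174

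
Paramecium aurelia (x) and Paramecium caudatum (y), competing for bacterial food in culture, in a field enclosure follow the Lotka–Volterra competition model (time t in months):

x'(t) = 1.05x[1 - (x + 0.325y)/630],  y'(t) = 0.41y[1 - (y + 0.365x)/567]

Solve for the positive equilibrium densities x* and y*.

x* ≈ 506, y* ≈ 382

Setting both brackets to zero gives the nullclines x + 0.325y = 630 and 0.365x + y = 567.
Substituting y = 567 - 0.365x into the first: x(1 - 0.325·0.365) = 630 - 0.325·567.
So x* = 446/0.881 = 506, and then y* = 567 - 0.365·506 = 382.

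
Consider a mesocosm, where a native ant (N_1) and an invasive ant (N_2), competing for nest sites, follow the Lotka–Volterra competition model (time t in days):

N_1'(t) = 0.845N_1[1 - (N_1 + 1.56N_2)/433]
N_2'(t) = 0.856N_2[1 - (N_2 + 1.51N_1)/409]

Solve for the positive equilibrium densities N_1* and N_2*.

N_1* ≈ 151, N_2* ≈ 181

Setting both brackets to zero gives the nullclines N_1 + 1.56N_2 = 433 and 1.51N_1 + N_2 = 409.
Substituting N_2 = 409 - 1.51N_1 into the first: N_1(1 - 1.56·1.51) = 433 - 1.56·409.
So N_1* = -205/-1.36 = 151, and then N_2* = 409 - 1.51·151 = 181.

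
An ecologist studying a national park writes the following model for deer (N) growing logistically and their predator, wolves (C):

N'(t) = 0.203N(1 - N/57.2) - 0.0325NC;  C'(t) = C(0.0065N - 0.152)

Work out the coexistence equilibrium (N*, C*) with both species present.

From dC/dt = 0 with C > 0: 0.0065N* = 0.152, so N* = 23.4.
Substitute into dN/dt = 0: 0.203(1 - 23.4/57.2) = 0.0325C*.
The bracket is 0.591, giving C* = 0.12/0.0325 = 3.69.

N* ≈ 23.4, C* ≈ 3.69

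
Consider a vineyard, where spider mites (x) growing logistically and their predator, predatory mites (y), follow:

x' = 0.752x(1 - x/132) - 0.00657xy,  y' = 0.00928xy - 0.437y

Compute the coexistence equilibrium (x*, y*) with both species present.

From dy/dt = 0 with y > 0: 0.00928x* = 0.437, so x* = 47.1.
Substitute into dx/dt = 0: 0.752(1 - 47.1/132) = 0.00657y*.
The bracket is 0.643, giving y* = 0.484/0.00657 = 73.6.

x* ≈ 47.1, y* ≈ 73.6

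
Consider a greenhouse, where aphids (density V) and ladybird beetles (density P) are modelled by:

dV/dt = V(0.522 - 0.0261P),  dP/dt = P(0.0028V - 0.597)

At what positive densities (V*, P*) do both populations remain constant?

V* ≈ 213, P* ≈ 20

Set dP/dt = 0 with P > 0: 0.0028V - 0.597 = 0, so V* = 0.597/0.0028 = 213.
Set dV/dt = 0 with V > 0: 0.522 - 0.0261P = 0, so P* = 0.522/0.0261 = 20.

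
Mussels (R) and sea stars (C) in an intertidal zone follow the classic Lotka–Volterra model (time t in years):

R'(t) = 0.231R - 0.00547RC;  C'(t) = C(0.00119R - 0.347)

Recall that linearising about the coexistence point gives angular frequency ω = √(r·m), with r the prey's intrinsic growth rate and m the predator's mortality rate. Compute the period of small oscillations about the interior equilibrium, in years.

Here r = 0.231 and m = 0.347, so r·m = 0.0802.
ω = √0.0802 = 0.283 per year, hence T = 2π/ω ≈ 22.2 years.

T ≈ 22.2 years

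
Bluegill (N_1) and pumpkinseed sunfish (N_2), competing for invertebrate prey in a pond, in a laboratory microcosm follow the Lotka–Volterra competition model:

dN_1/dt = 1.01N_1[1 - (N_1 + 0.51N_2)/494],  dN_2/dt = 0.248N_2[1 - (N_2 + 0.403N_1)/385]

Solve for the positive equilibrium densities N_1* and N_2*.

Setting both brackets to zero gives the nullclines N_1 + 0.51N_2 = 494 and 0.403N_1 + N_2 = 385.
Substituting N_2 = 385 - 0.403N_1 into the first: N_1(1 - 0.51·0.403) = 494 - 0.51·385.
So N_1* = 298/0.794 = 375, and then N_2* = 385 - 0.403·375 = 234.

N_1* ≈ 375, N_2* ≈ 234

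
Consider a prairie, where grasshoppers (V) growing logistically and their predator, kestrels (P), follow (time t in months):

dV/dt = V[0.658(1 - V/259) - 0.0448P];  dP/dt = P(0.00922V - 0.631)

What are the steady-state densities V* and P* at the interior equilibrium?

V* ≈ 68.4, P* ≈ 10.8

From dP/dt = 0 with P > 0: 0.00922V* = 0.631, so V* = 68.4.
Substitute into dV/dt = 0: 0.658(1 - 68.4/259) = 0.0448P*.
The bracket is 0.736, giving P* = 0.484/0.0448 = 10.8.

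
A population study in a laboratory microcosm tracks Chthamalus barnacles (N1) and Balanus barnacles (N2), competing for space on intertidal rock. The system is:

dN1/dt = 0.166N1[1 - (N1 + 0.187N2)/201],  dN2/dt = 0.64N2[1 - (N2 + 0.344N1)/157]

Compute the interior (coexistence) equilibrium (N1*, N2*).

Setting both brackets to zero gives the nullclines N1 + 0.187N2 = 201 and 0.344N1 + N2 = 157.
Substituting N2 = 157 - 0.344N1 into the first: N1(1 - 0.187·0.344) = 201 - 0.187·157.
So N1* = 172/0.936 = 183, and then N2* = 157 - 0.344·183 = 93.9.

N1* ≈ 183, N2* ≈ 93.9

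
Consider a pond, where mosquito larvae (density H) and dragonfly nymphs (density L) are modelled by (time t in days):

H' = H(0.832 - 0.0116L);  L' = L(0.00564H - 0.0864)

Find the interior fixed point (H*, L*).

Set dL/dt = 0 with L > 0: 0.00564H - 0.0864 = 0, so H* = 0.0864/0.00564 = 15.3.
Set dH/dt = 0 with H > 0: 0.832 - 0.0116L = 0, so L* = 0.832/0.0116 = 71.7.

H* ≈ 15.3, L* ≈ 71.7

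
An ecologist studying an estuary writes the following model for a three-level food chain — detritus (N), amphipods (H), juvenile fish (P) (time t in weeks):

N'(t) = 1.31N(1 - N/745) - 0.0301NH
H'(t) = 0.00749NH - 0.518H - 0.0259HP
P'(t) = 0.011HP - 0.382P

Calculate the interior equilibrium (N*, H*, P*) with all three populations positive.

N* ≈ 151, H* ≈ 34.7, P* ≈ 23.5

From dP/dt = 0: 0.011H* = 0.382, so H* = 34.7.
From dN/dt = 0: 1.31(1 - N*/745) = 0.0301·34.7, giving N* = 745·(1 - 0.798) = 151.
From dH/dt = 0: 0.00749·151 - 0.518 = 0.0259P*, so P* = 0.61/0.0259 = 23.5.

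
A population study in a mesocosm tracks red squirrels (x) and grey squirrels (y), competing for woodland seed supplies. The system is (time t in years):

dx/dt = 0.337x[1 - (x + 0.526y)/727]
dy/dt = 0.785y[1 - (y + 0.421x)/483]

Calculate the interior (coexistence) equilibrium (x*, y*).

x* ≈ 607, y* ≈ 227

Setting both brackets to zero gives the nullclines x + 0.526y = 727 and 0.421x + y = 483.
Substituting y = 483 - 0.421x into the first: x(1 - 0.526·0.421) = 727 - 0.526·483.
So x* = 473/0.779 = 607, and then y* = 483 - 0.421·607 = 227.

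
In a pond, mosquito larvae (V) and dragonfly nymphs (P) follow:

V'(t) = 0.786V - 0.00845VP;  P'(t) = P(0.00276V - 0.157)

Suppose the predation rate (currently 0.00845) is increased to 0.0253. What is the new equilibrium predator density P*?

At the interior fixed point, setting dV/dt = 0 with V > 0 fixes P* = (prey growth rate)/(VP coefficient) — independent of the other coefficients.
With the change, P* = 0.786/0.0253 = 31.1; it falls from 93.

P* ≈ 31.1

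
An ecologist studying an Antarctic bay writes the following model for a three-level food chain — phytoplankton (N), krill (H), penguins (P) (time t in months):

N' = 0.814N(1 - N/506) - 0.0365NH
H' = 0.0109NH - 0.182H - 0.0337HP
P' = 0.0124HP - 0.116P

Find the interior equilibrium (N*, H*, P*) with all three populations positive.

From dP/dt = 0: 0.0124H* = 0.116, so H* = 9.35.
From dN/dt = 0: 0.814(1 - N*/506) = 0.0365·9.35, giving N* = 506·(1 - 0.419) = 294.
From dH/dt = 0: 0.0109·294 - 0.182 = 0.0337P*, so P* = 3.02/0.0337 = 89.6.

N* ≈ 294, H* ≈ 9.35, P* ≈ 89.6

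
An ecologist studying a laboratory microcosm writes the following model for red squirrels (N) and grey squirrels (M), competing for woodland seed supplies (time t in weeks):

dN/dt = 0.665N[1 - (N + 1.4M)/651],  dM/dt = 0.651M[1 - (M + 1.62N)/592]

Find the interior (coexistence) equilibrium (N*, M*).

N* ≈ 140, M* ≈ 365

Setting both brackets to zero gives the nullclines N + 1.4M = 651 and 1.62N + M = 592.
Substituting M = 592 - 1.62N into the first: N(1 - 1.4·1.62) = 651 - 1.4·592.
So N* = -178/-1.27 = 140, and then M* = 592 - 1.62·140 = 365.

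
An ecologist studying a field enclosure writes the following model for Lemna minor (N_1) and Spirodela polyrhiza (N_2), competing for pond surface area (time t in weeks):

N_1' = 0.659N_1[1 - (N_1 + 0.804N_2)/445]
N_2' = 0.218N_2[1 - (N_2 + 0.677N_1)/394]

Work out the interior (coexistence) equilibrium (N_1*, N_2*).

Setting both brackets to zero gives the nullclines N_1 + 0.804N_2 = 445 and 0.677N_1 + N_2 = 394.
Substituting N_2 = 394 - 0.677N_1 into the first: N_1(1 - 0.804·0.677) = 445 - 0.804·394.
So N_1* = 128/0.456 = 281, and then N_2* = 394 - 0.677·281 = 204.

N_1* ≈ 281, N_2* ≈ 204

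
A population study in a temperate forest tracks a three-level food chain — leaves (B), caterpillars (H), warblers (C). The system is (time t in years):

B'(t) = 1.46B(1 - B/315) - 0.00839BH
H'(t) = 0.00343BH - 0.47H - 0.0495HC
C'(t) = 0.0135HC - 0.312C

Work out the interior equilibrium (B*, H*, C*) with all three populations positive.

B* ≈ 273, H* ≈ 23.1, C* ≈ 9.43

From dC/dt = 0: 0.0135H* = 0.312, so H* = 23.1.
From dB/dt = 0: 1.46(1 - B*/315) = 0.00839·23.1, giving B* = 315·(1 - 0.133) = 273.
From dH/dt = 0: 0.00343·273 - 0.47 = 0.0495C*, so C* = 0.467/0.0495 = 9.43.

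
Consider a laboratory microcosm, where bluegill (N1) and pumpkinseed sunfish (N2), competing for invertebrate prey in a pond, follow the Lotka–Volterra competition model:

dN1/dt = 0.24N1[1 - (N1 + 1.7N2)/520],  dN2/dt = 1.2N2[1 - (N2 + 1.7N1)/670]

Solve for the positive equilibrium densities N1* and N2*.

Setting both brackets to zero gives the nullclines N1 + 1.7N2 = 520 and 1.7N1 + N2 = 670.
Substituting N2 = 670 - 1.7N1 into the first: N1(1 - 1.7·1.7) = 520 - 1.7·670.
So N1* = -619/-1.89 = 328, and then N2* = 670 - 1.7·328 = 113.

N1* ≈ 328, N2* ≈ 113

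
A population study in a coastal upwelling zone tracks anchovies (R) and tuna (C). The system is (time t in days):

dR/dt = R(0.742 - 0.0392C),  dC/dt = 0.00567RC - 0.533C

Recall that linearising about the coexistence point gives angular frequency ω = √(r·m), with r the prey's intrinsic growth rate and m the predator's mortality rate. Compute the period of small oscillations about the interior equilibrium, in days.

T ≈ 9.99 days

Here r = 0.742 and m = 0.533, so r·m = 0.395.
ω = √0.395 = 0.629 per day, hence T = 2π/ω ≈ 9.99 days.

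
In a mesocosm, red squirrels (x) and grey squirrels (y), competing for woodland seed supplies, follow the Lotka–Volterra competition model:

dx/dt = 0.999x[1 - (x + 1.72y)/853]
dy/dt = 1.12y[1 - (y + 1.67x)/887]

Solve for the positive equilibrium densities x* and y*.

Setting both brackets to zero gives the nullclines x + 1.72y = 853 and 1.67x + y = 887.
Substituting y = 887 - 1.67x into the first: x(1 - 1.72·1.67) = 853 - 1.72·887.
So x* = -673/-1.87 = 359, and then y* = 887 - 1.67·359 = 287.

x* ≈ 359, y* ≈ 287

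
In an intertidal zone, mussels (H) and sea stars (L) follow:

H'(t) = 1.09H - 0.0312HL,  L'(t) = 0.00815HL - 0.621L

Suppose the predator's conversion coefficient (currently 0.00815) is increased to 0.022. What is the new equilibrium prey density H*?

At the interior fixed point, setting dL/dt = 0 with L > 0 fixes H* = (predator death rate)/(HL coefficient) — independent of the other coefficients.
With the change, H* = 0.621/0.022 = 28.2; it falls from 76.2.

H* ≈ 28.2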